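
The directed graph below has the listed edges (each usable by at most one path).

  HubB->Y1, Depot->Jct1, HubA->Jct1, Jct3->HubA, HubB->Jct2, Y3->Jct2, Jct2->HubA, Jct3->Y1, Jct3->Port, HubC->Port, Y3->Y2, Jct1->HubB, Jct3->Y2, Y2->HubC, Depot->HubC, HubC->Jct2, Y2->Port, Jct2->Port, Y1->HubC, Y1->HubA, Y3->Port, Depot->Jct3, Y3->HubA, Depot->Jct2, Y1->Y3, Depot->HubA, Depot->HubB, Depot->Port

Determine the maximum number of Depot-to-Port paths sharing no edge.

5

Assign every edge capacity 1; by Menger, the answer equals the max flow.
Path Depot→Port (+1); total 1.
Path Depot→Jct3→Port (+1); total 2.
Path Depot→HubC→Port (+1); total 3.
Path Depot→Jct2→Port (+1); total 4.
Path Depot→HubB→Y1→Y3→Port (+1); total 5.
No residual Depot→Port path; max flow = 5.
Certifying cut of size 5: {Depot→HubC, Depot→Jct3, Depot→Port, HubB→Y1, Jct2→Port}.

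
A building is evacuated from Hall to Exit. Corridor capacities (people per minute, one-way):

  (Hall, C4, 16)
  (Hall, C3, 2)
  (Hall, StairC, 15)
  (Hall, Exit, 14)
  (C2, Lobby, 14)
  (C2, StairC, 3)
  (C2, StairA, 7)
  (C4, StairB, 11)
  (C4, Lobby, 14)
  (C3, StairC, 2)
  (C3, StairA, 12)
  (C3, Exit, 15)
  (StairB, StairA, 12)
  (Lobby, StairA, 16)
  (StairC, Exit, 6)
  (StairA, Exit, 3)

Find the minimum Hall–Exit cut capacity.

Augment Hall→Exit: bottleneck 14, flow now 14.
Augment Hall→C3→Exit: bottleneck 2, flow now 16.
Augment Hall→StairC→Exit: bottleneck 6, flow now 22.
Augment Hall→C4→StairB→StairA→Exit: bottleneck 3, flow now 25.
No augmenting path remains; maximum flow = 25.
By max-flow min-cut, the minimum cut capacity equals the max flow.
In the residual graph, reachable from Hall: {Hall, C4, StairB, Lobby, StairC, StairA}.
Min-cut edges: Hall→C3 (2), Hall→Exit (14), StairC→Exit (6), StairA→Exit (3); capacity 2 + 14 + 6 + 3 = 25.

25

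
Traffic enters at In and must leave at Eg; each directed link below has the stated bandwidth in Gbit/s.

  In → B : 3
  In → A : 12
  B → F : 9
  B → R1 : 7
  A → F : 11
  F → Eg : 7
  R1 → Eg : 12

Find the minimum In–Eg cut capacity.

10

Augment In→B→F→Eg: bottleneck 3, flow now 3.
Augment In→A→F→Eg: bottleneck 4, flow now 7.
Augment In→A→F→B→R1→Eg: bottleneck 3, flow now 10. (uses reverse residual edge)
No augmenting path remains; maximum flow = 10.
By max-flow min-cut, the minimum cut capacity equals the max flow.
In the residual graph, reachable from In: {In, A, F}.
Min-cut edges: In→B (3), F→Eg (7); capacity 3 + 7 = 10.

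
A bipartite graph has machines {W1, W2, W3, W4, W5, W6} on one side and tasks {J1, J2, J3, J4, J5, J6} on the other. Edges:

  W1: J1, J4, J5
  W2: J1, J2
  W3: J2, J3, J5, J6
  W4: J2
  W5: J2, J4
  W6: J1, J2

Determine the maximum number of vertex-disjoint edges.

5

Unit-capacity flow: source→left, listed edges, right→sink; max matching = max flow.
Augmenting path W1→J1 (+1); matched 1.
Augmenting path W2→J2 (+1); matched 2.
Augmenting path W3→J3 (+1); matched 3.
Augmenting path W5→J4 (+1); matched 4.
Augmenting path W6→J1→W1→J5 (+1); matched 5.
No augmenting path remains; maximum matching = 5.
König certificate: {W1, W3, W5, J1, J2} is a vertex cover of size 5 (every listed pair touches it), so no matching can be larger.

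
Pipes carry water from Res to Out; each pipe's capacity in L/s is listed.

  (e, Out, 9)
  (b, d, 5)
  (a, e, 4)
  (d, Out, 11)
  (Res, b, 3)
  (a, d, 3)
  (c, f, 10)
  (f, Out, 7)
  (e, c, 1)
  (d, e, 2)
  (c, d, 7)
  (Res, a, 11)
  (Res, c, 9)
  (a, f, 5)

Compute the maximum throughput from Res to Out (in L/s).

23

Augment Res→a→d→Out: bottleneck 3, flow now 3.
Augment Res→a→e→Out: bottleneck 4, flow now 7.
Augment Res→a→f→Out: bottleneck 4, flow now 11.
Augment Res→b→d→Out: bottleneck 3, flow now 14.
Augment Res→c→d→Out: bottleneck 5, flow now 19.
Augment Res→c→f→Out: bottleneck 3, flow now 22.
Augment Res→c→d→e→Out: bottleneck 1, flow now 23.
No augmenting path remains; maximum flow = 23.
In the residual graph, reachable from Res: {Res}.
Min-cut edges: Res→a (11), Res→b (3), Res→c (9); capacity 11 + 3 + 9 = 23.
This cut is saturated, so no flow can exceed 23.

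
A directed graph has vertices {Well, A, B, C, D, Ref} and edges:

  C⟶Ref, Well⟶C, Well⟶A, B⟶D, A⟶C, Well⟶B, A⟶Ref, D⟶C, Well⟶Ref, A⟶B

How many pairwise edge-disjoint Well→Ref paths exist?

3

Assign every edge capacity 1; by Menger, the answer equals the max flow.
Path Well→Ref (+1); total 1.
Path Well→A→Ref (+1); total 2.
Path Well→C→Ref (+1); total 3.
No residual Well→Ref path; max flow = 3.
Certifying cut of size 3: {C→Ref, Well→A, Well→Ref}.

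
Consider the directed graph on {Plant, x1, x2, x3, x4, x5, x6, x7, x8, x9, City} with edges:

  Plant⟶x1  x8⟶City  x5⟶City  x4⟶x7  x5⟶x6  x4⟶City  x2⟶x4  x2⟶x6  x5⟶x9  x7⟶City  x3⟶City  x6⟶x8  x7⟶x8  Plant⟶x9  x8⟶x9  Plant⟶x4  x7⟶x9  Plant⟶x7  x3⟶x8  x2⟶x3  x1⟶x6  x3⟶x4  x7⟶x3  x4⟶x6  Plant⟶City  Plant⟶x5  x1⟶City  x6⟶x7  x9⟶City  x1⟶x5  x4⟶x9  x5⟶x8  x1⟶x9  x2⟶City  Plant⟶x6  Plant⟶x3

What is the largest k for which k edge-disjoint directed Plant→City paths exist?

Assign every edge capacity 1; by Menger, the answer equals the max flow.
Path Plant→City (+1); total 1.
Path Plant→x1→City (+1); total 2.
Path Plant→x3→City (+1); total 3.
Path Plant→x4→City (+1); total 4.
Path Plant→x5→City (+1); total 5.
Path Plant→x7→City (+1); total 6.
Path Plant→x9→City (+1); total 7.
Path Plant→x6→x8→City (+1); total 8.
No residual Plant→City path; max flow = 8.
Certifying cut of size 8: {Plant→City, Plant→x1, Plant→x3, Plant→x4, Plant→x5, Plant→x6, Plant→x7, Plant→x9}.

8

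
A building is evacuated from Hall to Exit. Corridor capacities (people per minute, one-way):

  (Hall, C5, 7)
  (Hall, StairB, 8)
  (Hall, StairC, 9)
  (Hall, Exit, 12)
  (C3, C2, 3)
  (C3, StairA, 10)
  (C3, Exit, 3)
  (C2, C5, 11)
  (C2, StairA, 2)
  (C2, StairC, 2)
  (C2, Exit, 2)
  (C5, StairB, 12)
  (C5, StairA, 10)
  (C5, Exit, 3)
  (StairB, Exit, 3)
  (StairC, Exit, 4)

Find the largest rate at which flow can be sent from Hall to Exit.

22

Augment Hall→Exit: bottleneck 12, flow now 12.
Augment Hall→C5→Exit: bottleneck 3, flow now 15.
Augment Hall→StairB→Exit: bottleneck 3, flow now 18.
Augment Hall→StairC→Exit: bottleneck 4, flow now 22.
No augmenting path remains; maximum flow = 22.
In the residual graph, reachable from Hall: {Hall, C5, StairB, StairA, StairC}.
Min-cut edges: Hall→Exit (12), C5→Exit (3), StairB→Exit (3), StairC→Exit (4); capacity 12 + 3 + 3 + 4 = 22.
This cut is saturated, so no flow can exceed 22.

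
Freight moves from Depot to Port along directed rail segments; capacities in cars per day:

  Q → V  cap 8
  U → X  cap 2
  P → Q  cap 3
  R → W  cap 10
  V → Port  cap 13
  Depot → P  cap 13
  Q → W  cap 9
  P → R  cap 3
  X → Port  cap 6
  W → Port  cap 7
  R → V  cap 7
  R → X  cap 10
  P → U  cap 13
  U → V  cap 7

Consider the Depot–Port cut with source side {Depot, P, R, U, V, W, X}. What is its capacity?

29

Edges leaving {Depot, P, R, U, V, W, X}: P→Q (3), V→Port (13), W→Port (7), X→Port (6).
Cut capacity = 3 + 13 + 7 + 6 = 29.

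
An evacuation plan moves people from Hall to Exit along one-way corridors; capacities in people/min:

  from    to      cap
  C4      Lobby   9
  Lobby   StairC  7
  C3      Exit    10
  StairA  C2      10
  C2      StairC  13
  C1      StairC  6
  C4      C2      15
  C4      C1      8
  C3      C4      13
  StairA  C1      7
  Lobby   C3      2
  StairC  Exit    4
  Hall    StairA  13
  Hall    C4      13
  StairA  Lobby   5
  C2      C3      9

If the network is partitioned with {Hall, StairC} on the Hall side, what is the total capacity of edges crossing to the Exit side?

Edges leaving {Hall, StairC}: Hall→C4 (13), Hall→StairA (13), StairC→Exit (4).
Cut capacity = 13 + 13 + 4 = 30.

30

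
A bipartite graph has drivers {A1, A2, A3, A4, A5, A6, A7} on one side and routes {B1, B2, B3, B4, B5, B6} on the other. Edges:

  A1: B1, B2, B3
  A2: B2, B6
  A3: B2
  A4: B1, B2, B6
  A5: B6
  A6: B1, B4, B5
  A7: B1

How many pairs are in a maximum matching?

Unit-capacity flow: source→left, listed edges, right→sink; max matching = max flow.
Augmenting path A1→B1 (+1); matched 1.
Augmenting path A2→B2 (+1); matched 2.
Augmenting path A4→B6 (+1); matched 3.
Augmenting path A6→B4 (+1); matched 4.
Augmenting path A7→B1→A1→B3 (+1); matched 5.
No augmenting path remains; maximum matching = 5.
König certificate: {A1, A6, B1, B2, B6} is a vertex cover of size 5 (every listed pair touches it), so no matching can be larger.

5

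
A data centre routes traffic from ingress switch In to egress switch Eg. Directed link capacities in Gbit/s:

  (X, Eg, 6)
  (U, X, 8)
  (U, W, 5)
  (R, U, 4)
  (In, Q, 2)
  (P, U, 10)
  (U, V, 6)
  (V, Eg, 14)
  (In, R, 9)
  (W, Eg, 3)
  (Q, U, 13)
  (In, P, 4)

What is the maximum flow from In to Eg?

10

Augment In→P→U→V→Eg: bottleneck 4, flow now 4.
Augment In→Q→U→V→Eg: bottleneck 2, flow now 6.
Augment In→R→U→W→Eg: bottleneck 3, flow now 9.
Augment In→R→U→X→Eg: bottleneck 1, flow now 10.
No augmenting path remains; maximum flow = 10.
In the residual graph, reachable from In: {In, R}.
Min-cut edges: In→P (4), In→Q (2), R→U (4); capacity 4 + 2 + 4 = 10.
This cut is saturated, so no flow can exceed 10.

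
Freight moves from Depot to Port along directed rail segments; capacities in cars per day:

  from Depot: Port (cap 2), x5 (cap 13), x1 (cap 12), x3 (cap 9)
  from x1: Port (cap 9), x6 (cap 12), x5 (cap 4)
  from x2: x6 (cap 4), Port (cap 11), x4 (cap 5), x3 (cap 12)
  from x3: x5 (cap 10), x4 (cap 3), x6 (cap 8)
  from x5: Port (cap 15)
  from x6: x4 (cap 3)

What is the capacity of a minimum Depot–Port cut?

Augment Depot→Port: bottleneck 2, flow now 2.
Augment Depot→x1→Port: bottleneck 9, flow now 11.
Augment Depot→x5→Port: bottleneck 13, flow now 24.
Augment Depot→x1→x5→Port: bottleneck 2, flow now 26.
No augmenting path remains; maximum flow = 26.
By max-flow min-cut, the minimum cut capacity equals the max flow.
In the residual graph, reachable from Depot: {Depot, x1, x3, x4, x5, x6}.
Min-cut edges: Depot→Port (2), x1→Port (9), x5→Port (15); capacity 2 + 9 + 15 = 26.

26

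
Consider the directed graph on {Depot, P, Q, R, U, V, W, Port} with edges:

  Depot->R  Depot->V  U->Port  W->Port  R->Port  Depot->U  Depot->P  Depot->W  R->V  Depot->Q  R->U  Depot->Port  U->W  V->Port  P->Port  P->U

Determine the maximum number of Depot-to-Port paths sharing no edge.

Assign every edge capacity 1; by Menger, the answer equals the max flow.
Path Depot→Port (+1); total 1.
Path Depot→P→Port (+1); total 2.
Path Depot→R→Port (+1); total 3.
Path Depot→U→Port (+1); total 4.
Path Depot→V→Port (+1); total 5.
Path Depot→W→Port (+1); total 6.
No residual Depot→Port path; max flow = 6.
Certifying cut of size 6: {Depot→P, Depot→Port, Depot→R, Depot→U, Depot→V, Depot→W}.

6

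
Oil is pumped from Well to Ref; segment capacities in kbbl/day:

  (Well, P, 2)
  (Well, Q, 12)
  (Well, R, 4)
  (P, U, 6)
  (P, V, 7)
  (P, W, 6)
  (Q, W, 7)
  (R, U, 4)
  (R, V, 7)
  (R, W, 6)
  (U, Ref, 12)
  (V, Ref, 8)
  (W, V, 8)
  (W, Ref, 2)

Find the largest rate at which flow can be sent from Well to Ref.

Augment Well→P→U→Ref: bottleneck 2, flow now 2.
Augment Well→Q→W→Ref: bottleneck 2, flow now 4.
Augment Well→R→U→Ref: bottleneck 4, flow now 8.
Augment Well→Q→W→V→Ref: bottleneck 5, flow now 13.
No augmenting path remains; maximum flow = 13.
In the residual graph, reachable from Well: {Well, Q}.
Min-cut edges: Well→P (2), Well→R (4), Q→W (7); capacity 2 + 4 + 7 = 13.
This cut is saturated, so no flow can exceed 13.

13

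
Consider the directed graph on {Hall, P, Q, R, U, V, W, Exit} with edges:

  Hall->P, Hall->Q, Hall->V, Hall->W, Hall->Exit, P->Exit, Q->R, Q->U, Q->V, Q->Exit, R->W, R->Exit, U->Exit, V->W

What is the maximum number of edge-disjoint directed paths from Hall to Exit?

Assign every edge capacity 1; by Menger, the answer equals the max flow.
Path Hall→Exit (+1); total 1.
Path Hall→P→Exit (+1); total 2.
Path Hall→Q→Exit (+1); total 3.
No residual Hall→Exit path; max flow = 3.
Certifying cut of size 3: {Hall→Exit, Hall→P, Hall→Q}.

3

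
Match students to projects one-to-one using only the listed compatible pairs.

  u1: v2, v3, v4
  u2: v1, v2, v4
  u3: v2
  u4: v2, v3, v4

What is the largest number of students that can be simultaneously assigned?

Unit-capacity flow: source→left, listed edges, right→sink; max matching = max flow.
Augmenting path u1→v2 (+1); matched 1.
Augmenting path u2→v1 (+1); matched 2.
Augmenting path u4→v3 (+1); matched 3.
Augmenting path u3→v2→u1→v4 (+1); matched 4.
No augmenting path remains; maximum matching = 4.
König certificate: {u1, u2, u3, u4} is a vertex cover of size 4 (every listed pair touches it), so no matching can be larger.

4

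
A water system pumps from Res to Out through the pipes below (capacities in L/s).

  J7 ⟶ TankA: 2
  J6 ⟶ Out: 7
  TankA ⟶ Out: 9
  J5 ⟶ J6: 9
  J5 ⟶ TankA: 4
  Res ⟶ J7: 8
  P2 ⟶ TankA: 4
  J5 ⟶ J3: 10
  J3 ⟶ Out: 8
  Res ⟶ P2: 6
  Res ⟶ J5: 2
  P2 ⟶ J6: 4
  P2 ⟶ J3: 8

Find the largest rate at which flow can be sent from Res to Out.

Augment Res→J5→J3→Out: bottleneck 2, flow now 2.
Augment Res→P2→J3→Out: bottleneck 6, flow now 8.
Augment Res→J7→TankA→Out: bottleneck 2, flow now 10.
No augmenting path remains; maximum flow = 10.
In the residual graph, reachable from Res: {Res, J7}.
Min-cut edges: Res→J5 (2), Res→P2 (6), J7→TankA (2); capacity 2 + 6 + 2 = 10.
This cut is saturated, so no flow can exceed 10.

10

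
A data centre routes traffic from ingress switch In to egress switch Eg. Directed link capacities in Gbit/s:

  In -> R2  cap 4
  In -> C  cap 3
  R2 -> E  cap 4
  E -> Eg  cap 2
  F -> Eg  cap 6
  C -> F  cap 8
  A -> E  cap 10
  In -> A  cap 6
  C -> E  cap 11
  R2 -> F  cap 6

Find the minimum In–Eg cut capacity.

8

Augment In→C→F→Eg: bottleneck 3, flow now 3.
Augment In→A→E→Eg: bottleneck 2, flow now 5.
Augment In→R2→F→Eg: bottleneck 3, flow now 8.
No augmenting path remains; maximum flow = 8.
By max-flow min-cut, the minimum cut capacity equals the max flow.
In the residual graph, reachable from In: {In, C, A, R2, F, E}.
Min-cut edges: F→Eg (6), E→Eg (2); capacity 6 + 2 = 8.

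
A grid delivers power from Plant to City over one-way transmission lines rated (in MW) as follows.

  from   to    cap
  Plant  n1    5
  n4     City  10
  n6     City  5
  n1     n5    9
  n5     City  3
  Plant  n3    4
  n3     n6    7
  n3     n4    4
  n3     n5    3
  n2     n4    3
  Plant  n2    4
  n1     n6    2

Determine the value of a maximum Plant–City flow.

12

Augment Plant→n1→n5→City: bottleneck 3, flow now 3.
Augment Plant→n1→n6→City: bottleneck 2, flow now 5.
Augment Plant→n2→n4→City: bottleneck 3, flow now 8.
Augment Plant→n3→n4→City: bottleneck 4, flow now 12.
No augmenting path remains; maximum flow = 12.
In the residual graph, reachable from Plant: {Plant, n2}.
Min-cut edges: Plant→n1 (5), Plant→n3 (4), n2→n4 (3); capacity 5 + 4 + 3 = 12.
This cut is saturated, so no flow can exceed 12.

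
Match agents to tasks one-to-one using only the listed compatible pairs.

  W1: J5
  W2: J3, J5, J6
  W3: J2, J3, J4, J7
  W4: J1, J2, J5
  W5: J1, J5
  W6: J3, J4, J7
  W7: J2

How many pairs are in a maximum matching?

Unit-capacity flow: source→left, listed edges, right→sink; max matching = max flow.
Augmenting path W1→J5 (+1); matched 1.
Augmenting path W2→J3 (+1); matched 2.
Augmenting path W3→J2 (+1); matched 3.
Augmenting path W4→J1 (+1); matched 4.
Augmenting path W6→J4 (+1); matched 5.
Augmenting path W7→J2→W3→J7 (+1); matched 6.
No augmenting path remains; maximum matching = 6.
König certificate: {W2, W3, W6, J1, J2, J5} is a vertex cover of size 6 (every listed pair touches it), so no matching can be larger.

6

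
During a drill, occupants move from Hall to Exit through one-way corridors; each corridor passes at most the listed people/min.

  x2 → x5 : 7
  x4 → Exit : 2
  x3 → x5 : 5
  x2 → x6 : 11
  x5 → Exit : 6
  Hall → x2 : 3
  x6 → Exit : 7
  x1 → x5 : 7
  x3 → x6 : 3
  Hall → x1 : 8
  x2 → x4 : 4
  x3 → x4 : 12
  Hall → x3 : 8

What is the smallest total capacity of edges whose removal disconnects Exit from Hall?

14

Augment Hall→x1→x5→Exit: bottleneck 6, flow now 6.
Augment Hall→x2→x4→Exit: bottleneck 2, flow now 8.
Augment Hall→x2→x6→Exit: bottleneck 1, flow now 9.
Augment Hall→x3→x6→Exit: bottleneck 3, flow now 12.
Augment Hall→x3→x4→x2→x6→Exit: bottleneck 2, flow now 14. (uses reverse residual edge)
No augmenting path remains; maximum flow = 14.
By max-flow min-cut, the minimum cut capacity equals the max flow.
In the residual graph, reachable from Hall: {Hall, x1, x3, x4, x5}.
Min-cut edges: Hall→x2 (3), x3→x6 (3), x4→Exit (2), x5→Exit (6); capacity 3 + 3 + 2 + 6 = 14.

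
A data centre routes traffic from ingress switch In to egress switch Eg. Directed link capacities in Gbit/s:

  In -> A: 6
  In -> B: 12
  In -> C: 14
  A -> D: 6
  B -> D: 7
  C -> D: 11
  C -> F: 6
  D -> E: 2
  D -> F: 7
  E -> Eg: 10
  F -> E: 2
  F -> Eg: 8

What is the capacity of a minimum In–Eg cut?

12

Augment In→C→F→Eg: bottleneck 6, flow now 6.
Augment In→A→D→E→Eg: bottleneck 2, flow now 8.
Augment In→A→D→F→Eg: bottleneck 2, flow now 10.
Augment In→A→D→F→E→Eg: bottleneck 2, flow now 12.
No augmenting path remains; maximum flow = 12.
By max-flow min-cut, the minimum cut capacity equals the max flow.
In the residual graph, reachable from In: {In, A, B, C, D, F}.
Min-cut edges: D→E (2), F→E (2), F→Eg (8); capacity 2 + 2 + 8 = 12.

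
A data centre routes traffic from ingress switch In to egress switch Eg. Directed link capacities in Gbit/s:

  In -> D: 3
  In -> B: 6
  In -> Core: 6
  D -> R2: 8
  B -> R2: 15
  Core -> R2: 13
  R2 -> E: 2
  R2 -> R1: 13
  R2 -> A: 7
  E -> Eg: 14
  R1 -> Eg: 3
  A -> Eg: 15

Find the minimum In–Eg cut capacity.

Augment In→D→R2→E→Eg: bottleneck 2, flow now 2.
Augment In→D→R2→R1→Eg: bottleneck 1, flow now 3.
Augment In→B→R2→R1→Eg: bottleneck 2, flow now 5.
Augment In→B→R2→A→Eg: bottleneck 4, flow now 9.
Augment In→Core→R2→A→Eg: bottleneck 3, flow now 12.
No augmenting path remains; maximum flow = 12.
By max-flow min-cut, the minimum cut capacity equals the max flow.
In the residual graph, reachable from In: {In, D, B, Core, R2, R1}.
Min-cut edges: R2→E (2), R2→A (7), R1→Eg (3); capacity 2 + 7 + 3 = 12.

12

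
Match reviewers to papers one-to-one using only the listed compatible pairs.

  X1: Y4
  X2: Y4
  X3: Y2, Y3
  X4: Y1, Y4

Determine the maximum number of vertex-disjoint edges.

Unit-capacity flow: source→left, listed edges, right→sink; max matching = max flow.
Augmenting path X1→Y4 (+1); matched 1.
Augmenting path X3→Y2 (+1); matched 2.
Augmenting path X4→Y1 (+1); matched 3.
No augmenting path remains; maximum matching = 3.
König certificate: {X3, X4, Y4} is a vertex cover of size 3 (every listed pair touches it), so no matching can be larger.

3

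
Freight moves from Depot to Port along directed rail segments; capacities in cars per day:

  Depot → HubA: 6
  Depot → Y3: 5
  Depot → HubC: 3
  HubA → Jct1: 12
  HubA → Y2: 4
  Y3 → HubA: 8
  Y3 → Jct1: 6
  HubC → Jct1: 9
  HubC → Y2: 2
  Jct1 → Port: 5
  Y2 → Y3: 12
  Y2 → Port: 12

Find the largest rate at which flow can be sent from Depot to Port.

11

Augment Depot→HubA→Jct1→Port: bottleneck 5, flow now 5.
Augment Depot→HubA→Y2→Port: bottleneck 1, flow now 6.
Augment Depot→HubC→Y2→Port: bottleneck 2, flow now 8.
Augment Depot→Y3→HubA→Y2→Port: bottleneck 3, flow now 11.
No augmenting path remains; maximum flow = 11.
In the residual graph, reachable from Depot: {Depot, HubA, Y3, HubC, Jct1}.
Min-cut edges: HubA→Y2 (4), HubC→Y2 (2), Jct1→Port (5); capacity 4 + 2 + 5 = 11.
This cut is saturated, so no flow can exceed 11.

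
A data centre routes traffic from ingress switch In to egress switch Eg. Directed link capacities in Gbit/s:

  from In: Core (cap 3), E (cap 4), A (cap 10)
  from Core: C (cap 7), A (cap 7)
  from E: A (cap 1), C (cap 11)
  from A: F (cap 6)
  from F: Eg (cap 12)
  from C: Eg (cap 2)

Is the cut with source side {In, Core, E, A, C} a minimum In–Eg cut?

Given cut capacity: 6 + 2 = 8.
Augment In→Core→C→Eg: bottleneck 2, flow now 2.
Augment In→A→F→Eg: bottleneck 6, flow now 8.
No augmenting path remains; maximum flow = 8.
Cut capacity 8 equals the max flow, so it is a minimum cut.

Yes — it is a minimum cut (capacity 8).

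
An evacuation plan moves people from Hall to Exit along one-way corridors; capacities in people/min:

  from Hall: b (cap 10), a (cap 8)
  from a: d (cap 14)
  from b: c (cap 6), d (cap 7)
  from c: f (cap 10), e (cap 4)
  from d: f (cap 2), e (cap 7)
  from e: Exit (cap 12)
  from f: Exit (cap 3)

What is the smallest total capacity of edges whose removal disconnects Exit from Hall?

14

Augment Hall→a→d→e→Exit: bottleneck 7, flow now 7.
Augment Hall→a→d→f→Exit: bottleneck 1, flow now 8.
Augment Hall→b→c→e→Exit: bottleneck 4, flow now 12.
Augment Hall→b→c→f→Exit: bottleneck 2, flow now 14.
No augmenting path remains; maximum flow = 14.
By max-flow min-cut, the minimum cut capacity equals the max flow.
In the residual graph, reachable from Hall: {Hall, a, b, c, d, f}.
Min-cut edges: c→e (4), d→e (7), f→Exit (3); capacity 4 + 7 + 3 = 14.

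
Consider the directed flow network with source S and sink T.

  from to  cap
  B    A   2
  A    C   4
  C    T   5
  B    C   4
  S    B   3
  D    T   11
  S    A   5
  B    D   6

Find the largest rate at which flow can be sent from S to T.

7

Augment S→A→C→T: bottleneck 4, flow now 4.
Augment S→B→C→T: bottleneck 1, flow now 5.
Augment S→B→D→T: bottleneck 2, flow now 7.
No augmenting path remains; maximum flow = 7.
In the residual graph, reachable from S: {S, A}.
Min-cut edges: S→B (3), A→C (4); capacity 3 + 4 = 7.
This cut is saturated, so no flow can exceed 7.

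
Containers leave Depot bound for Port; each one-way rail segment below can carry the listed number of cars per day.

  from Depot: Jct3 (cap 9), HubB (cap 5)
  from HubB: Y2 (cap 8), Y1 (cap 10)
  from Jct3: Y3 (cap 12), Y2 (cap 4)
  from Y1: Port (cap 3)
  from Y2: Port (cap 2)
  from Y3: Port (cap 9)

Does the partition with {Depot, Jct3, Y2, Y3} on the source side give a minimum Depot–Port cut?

Given cut capacity: 5 + 2 + 9 = 16.
Augment Depot→HubB→Y1→Port: bottleneck 3, flow now 3.
Augment Depot→HubB→Y2→Port: bottleneck 2, flow now 5.
Augment Depot→Jct3→Y3→Port: bottleneck 9, flow now 14.
No augmenting path remains; maximum flow = 14.
In the residual graph, reachable from Depot: {Depot}.
Min-cut edges: Depot→HubB (5), Depot→Jct3 (9); capacity 5 + 9 = 14.
Cut capacity 16 exceeds the max flow 14, so it is not minimum.

No — its capacity is 16, but the minimum cut has capacity 14.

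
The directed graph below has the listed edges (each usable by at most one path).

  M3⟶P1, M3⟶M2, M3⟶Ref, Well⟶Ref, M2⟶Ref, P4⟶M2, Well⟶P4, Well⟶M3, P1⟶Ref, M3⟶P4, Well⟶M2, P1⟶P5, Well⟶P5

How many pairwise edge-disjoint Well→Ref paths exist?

Assign every edge capacity 1; by Menger, the answer equals the max flow.
Path Well→Ref (+1); total 1.
Path Well→M3→Ref (+1); total 2.
Path Well→M2→Ref (+1); total 3.
No residual Well→Ref path; max flow = 3.
Certifying cut of size 3: {M2→Ref, Well→M3, Well→Ref}.

3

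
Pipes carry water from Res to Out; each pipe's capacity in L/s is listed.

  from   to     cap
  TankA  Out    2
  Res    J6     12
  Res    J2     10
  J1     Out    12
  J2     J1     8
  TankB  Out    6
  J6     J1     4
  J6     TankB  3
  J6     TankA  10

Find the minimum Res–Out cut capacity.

Augment Res→J6→TankA→Out: bottleneck 2, flow now 2.
Augment Res→J6→J1→Out: bottleneck 4, flow now 6.
Augment Res→J6→TankB→Out: bottleneck 3, flow now 9.
Augment Res→J2→J1→Out: bottleneck 8, flow now 17.
No augmenting path remains; maximum flow = 17.
By max-flow min-cut, the minimum cut capacity equals the max flow.
In the residual graph, reachable from Res: {Res, J6, J2, TankA}.
Min-cut edges: J6→J1 (4), J6→TankB (3), J2→J1 (8), TankA→Out (2); capacity 4 + 3 + 8 + 2 = 17.

17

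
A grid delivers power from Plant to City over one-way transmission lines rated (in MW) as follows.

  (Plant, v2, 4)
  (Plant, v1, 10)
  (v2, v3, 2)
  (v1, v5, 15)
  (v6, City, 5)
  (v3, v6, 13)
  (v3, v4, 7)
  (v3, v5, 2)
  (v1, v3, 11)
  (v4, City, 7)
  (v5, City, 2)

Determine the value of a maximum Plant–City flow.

Augment Plant→v1→v5→City: bottleneck 2, flow now 2.
Augment Plant→v1→v3→v4→City: bottleneck 7, flow now 9.
Augment Plant→v1→v3→v6→City: bottleneck 1, flow now 10.
Augment Plant→v2→v3→v6→City: bottleneck 2, flow now 12.
No augmenting path remains; maximum flow = 12.
In the residual graph, reachable from Plant: {Plant, v2}.
Min-cut edges: Plant→v1 (10), v2→v3 (2); capacity 10 + 2 = 12.
This cut is saturated, so no flow can exceed 12.

12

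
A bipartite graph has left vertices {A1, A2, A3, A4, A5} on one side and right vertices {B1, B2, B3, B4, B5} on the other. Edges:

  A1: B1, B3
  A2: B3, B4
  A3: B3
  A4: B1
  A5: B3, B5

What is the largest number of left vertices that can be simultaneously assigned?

Unit-capacity flow: source→left, listed edges, right→sink; max matching = max flow.
Augmenting path A1→B1 (+1); matched 1.
Augmenting path A2→B3 (+1); matched 2.
Augmenting path A5→B5 (+1); matched 3.
Augmenting path A3→B3→A2→B4 (+1); matched 4.
No augmenting path remains; maximum matching = 4.
König certificate: {A2, A5, B1, B3} is a vertex cover of size 4 (every listed pair touches it), so no matching can be larger.

4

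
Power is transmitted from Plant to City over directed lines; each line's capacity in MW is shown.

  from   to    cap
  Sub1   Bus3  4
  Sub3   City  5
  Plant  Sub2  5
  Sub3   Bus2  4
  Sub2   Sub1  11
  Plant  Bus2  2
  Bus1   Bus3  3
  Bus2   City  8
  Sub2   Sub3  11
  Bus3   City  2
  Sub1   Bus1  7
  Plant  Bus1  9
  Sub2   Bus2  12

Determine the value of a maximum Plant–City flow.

9

Augment Plant→Bus2→City: bottleneck 2, flow now 2.
Augment Plant→Sub2→Sub3→City: bottleneck 5, flow now 7.
Augment Plant→Bus1→Bus3→City: bottleneck 2, flow now 9.
No augmenting path remains; maximum flow = 9.
In the residual graph, reachable from Plant: {Plant, Bus1, Bus3}.
Min-cut edges: Plant→Sub2 (5), Plant→Bus2 (2), Bus3→City (2); capacity 5 + 2 + 2 = 9.
This cut is saturated, so no flow can exceed 9.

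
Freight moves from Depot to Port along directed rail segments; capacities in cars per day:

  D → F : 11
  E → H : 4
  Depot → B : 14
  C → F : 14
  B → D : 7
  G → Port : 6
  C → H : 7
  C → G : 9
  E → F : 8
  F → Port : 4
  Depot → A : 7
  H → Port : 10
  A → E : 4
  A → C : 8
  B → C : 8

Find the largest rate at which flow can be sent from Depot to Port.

Augment Depot→A→C→F→Port: bottleneck 4, flow now 4.
Augment Depot→A→C→G→Port: bottleneck 3, flow now 7.
Augment Depot→B→C→G→Port: bottleneck 3, flow now 10.
Augment Depot→B→C→H→Port: bottleneck 5, flow now 15.
Augment Depot→B→D→F→C→H→Port: bottleneck 2, flow now 17. (uses reverse residual edge)
Augment Depot→B→D→F→C→A→E→H→Port: bottleneck 2, flow now 19. (uses reverse residual edge)
No augmenting path remains; maximum flow = 19.
In the residual graph, reachable from Depot: {Depot, B, D, F}.
Min-cut edges: Depot→A (7), B→C (8), F→Port (4); capacity 7 + 8 + 4 = 19.
This cut is saturated, so no flow can exceed 19.

19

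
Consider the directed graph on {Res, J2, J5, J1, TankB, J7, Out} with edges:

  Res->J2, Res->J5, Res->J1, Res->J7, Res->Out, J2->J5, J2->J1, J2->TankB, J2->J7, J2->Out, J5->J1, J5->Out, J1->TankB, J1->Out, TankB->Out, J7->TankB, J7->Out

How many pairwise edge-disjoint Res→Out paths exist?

5

Assign every edge capacity 1; by Menger, the answer equals the max flow.
Path Res→Out (+1); total 1.
Path Res→J2→Out (+1); total 2.
Path Res→J5→Out (+1); total 3.
Path Res→J1→Out (+1); total 4.
Path Res→J7→Out (+1); total 5.
No residual Res→Out path; max flow = 5.
Certifying cut of size 5: {Res→J1, Res→J2, Res→J5, Res→J7, Res→Out}.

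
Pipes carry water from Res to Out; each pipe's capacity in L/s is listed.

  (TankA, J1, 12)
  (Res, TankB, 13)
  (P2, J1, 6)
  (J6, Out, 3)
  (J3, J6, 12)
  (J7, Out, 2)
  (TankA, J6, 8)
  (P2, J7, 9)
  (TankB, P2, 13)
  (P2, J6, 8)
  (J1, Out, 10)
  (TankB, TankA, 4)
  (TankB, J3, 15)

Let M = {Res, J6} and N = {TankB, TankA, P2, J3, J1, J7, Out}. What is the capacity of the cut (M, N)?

Edges leaving {Res, J6}: Res→TankB (13), J6→Out (3).
Cut capacity = 13 + 3 = 16.

16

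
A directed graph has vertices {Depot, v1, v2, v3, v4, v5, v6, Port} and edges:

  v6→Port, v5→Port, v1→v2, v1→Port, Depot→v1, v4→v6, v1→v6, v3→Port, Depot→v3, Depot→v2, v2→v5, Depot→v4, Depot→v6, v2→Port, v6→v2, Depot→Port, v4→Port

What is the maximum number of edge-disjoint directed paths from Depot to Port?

6

Assign every edge capacity 1; by Menger, the answer equals the max flow.
Path Depot→Port (+1); total 1.
Path Depot→v1→Port (+1); total 2.
Path Depot→v2→Port (+1); total 3.
Path Depot→v3→Port (+1); total 4.
Path Depot→v4→Port (+1); total 5.
Path Depot→v6→Port (+1); total 6.
No residual Depot→Port path; max flow = 6.
Certifying cut of size 6: {Depot→Port, Depot→v1, Depot→v2, Depot→v3, Depot→v4, Depot→v6}.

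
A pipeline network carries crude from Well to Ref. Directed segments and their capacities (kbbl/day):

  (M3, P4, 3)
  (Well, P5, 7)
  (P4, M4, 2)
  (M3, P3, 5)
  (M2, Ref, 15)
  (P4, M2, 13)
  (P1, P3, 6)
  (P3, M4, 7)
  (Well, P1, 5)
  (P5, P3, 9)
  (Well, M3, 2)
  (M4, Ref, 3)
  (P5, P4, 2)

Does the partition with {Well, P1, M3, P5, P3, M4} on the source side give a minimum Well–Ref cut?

Given cut capacity: 3 + 2 + 3 = 8.
Augment Well→P1→P3→M4→Ref: bottleneck 3, flow now 3.
Augment Well→M3→P4→M2→Ref: bottleneck 2, flow now 5.
Augment Well→P5→P4→M2→Ref: bottleneck 2, flow now 7.
No augmenting path remains; maximum flow = 7.
In the residual graph, reachable from Well: {Well, P1, P5, P3, M4}.
Min-cut edges: Well→M3 (2), P5→P4 (2), M4→Ref (3); capacity 2 + 2 + 3 = 7.
Cut capacity 8 exceeds the max flow 7, so it is not minimum.

No — its capacity is 8, but the minimum cut has capacity 7.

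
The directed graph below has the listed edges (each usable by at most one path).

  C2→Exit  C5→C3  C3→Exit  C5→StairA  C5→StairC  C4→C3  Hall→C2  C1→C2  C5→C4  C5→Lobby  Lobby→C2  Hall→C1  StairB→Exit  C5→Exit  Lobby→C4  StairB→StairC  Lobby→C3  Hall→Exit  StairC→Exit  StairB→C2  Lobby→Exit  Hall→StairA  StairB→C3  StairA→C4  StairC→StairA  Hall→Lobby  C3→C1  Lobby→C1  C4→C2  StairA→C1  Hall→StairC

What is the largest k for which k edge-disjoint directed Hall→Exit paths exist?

5

Assign every edge capacity 1; by Menger, the answer equals the max flow.
Path Hall→Exit (+1); total 1.
Path Hall→Lobby→Exit (+1); total 2.
Path Hall→StairC→Exit (+1); total 3.
Path Hall→C2→Exit (+1); total 4.
Path Hall→StairA→C4→C3→Exit (+1); total 5.
No residual Hall→Exit path; max flow = 5.
Certifying cut of size 5: {C2→Exit, Hall→Exit, Hall→Lobby, Hall→StairA, Hall→StairC}.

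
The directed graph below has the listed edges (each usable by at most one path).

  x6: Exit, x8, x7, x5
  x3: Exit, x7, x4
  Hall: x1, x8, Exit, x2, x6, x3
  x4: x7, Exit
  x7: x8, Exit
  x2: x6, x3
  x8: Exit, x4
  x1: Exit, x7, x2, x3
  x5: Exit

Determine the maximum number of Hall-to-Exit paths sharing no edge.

6

Assign every edge capacity 1; by Menger, the answer equals the max flow.
Path Hall→Exit (+1); total 1.
Path Hall→x1→Exit (+1); total 2.
Path Hall→x3→Exit (+1); total 3.
Path Hall→x6→Exit (+1); total 4.
Path Hall→x8→Exit (+1); total 5.
Path Hall→x2→x3→x4→Exit (+1); total 6.
No residual Hall→Exit path; max flow = 6.
Certifying cut of size 6: {Hall→Exit, Hall→x1, Hall→x2, Hall→x3, Hall→x6, Hall→x8}.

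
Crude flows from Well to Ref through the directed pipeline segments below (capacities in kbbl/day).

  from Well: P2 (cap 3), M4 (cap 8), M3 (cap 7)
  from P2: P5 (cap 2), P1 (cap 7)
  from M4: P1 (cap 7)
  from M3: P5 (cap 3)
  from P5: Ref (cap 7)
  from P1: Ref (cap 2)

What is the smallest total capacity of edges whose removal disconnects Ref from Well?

7

Augment Well→P2→P5→Ref: bottleneck 2, flow now 2.
Augment Well→P2→P1→Ref: bottleneck 1, flow now 3.
Augment Well→M4→P1→Ref: bottleneck 1, flow now 4.
Augment Well→M3→P5→Ref: bottleneck 3, flow now 7.
No augmenting path remains; maximum flow = 7.
By max-flow min-cut, the minimum cut capacity equals the max flow.
In the residual graph, reachable from Well: {Well, P2, M4, M3, P1}.
Min-cut edges: P2→P5 (2), M3→P5 (3), P1→Ref (2); capacity 2 + 3 + 2 = 7.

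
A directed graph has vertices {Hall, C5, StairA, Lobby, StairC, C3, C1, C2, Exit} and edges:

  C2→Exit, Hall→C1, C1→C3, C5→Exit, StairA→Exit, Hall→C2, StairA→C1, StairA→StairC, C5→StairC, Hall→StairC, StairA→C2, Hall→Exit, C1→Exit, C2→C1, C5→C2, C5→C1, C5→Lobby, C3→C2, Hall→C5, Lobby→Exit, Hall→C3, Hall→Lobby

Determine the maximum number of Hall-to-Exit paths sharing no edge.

Assign every edge capacity 1; by Menger, the answer equals the max flow.
Path Hall→Exit (+1); total 1.
Path Hall→C5→Exit (+1); total 2.
Path Hall→Lobby→Exit (+1); total 3.
Path Hall→C1→Exit (+1); total 4.
Path Hall→C2→Exit (+1); total 5.
No residual Hall→Exit path; max flow = 5.
Certifying cut of size 5: {C1→Exit, C2→Exit, Hall→C5, Hall→Exit, Hall→Lobby}.

5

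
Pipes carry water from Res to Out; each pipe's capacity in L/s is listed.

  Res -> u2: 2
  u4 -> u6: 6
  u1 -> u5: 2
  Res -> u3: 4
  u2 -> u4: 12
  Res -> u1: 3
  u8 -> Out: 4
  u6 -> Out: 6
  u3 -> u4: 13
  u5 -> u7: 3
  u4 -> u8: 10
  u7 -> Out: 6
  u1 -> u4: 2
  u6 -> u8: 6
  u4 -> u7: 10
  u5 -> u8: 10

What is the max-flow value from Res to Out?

9

Augment Res→u1→u4→u6→Out: bottleneck 2, flow now 2.
Augment Res→u1→u5→u7→Out: bottleneck 1, flow now 3.
Augment Res→u2→u4→u6→Out: bottleneck 2, flow now 5.
Augment Res→u3→u4→u6→Out: bottleneck 2, flow now 7.
Augment Res→u3→u4→u7→Out: bottleneck 2, flow now 9.
No augmenting path remains; maximum flow = 9.
In the residual graph, reachable from Res: {Res}.
Min-cut edges: Res→u1 (3), Res→u2 (2), Res→u3 (4); capacity 3 + 2 + 4 = 9.
This cut is saturated, so no flow can exceed 9.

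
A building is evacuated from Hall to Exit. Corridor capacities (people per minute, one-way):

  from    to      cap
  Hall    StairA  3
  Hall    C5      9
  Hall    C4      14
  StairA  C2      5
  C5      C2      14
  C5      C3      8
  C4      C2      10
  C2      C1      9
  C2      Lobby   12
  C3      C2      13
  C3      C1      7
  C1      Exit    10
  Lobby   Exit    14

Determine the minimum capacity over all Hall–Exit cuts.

22

Augment Hall→StairA→C2→C1→Exit: bottleneck 3, flow now 3.
Augment Hall→C5→C2→C1→Exit: bottleneck 6, flow now 9.
Augment Hall→C5→C2→Lobby→Exit: bottleneck 3, flow now 12.
Augment Hall→C4→C2→Lobby→Exit: bottleneck 9, flow now 21.
Augment Hall→C4→C2→C5→C3→C1→Exit: bottleneck 1, flow now 22. (uses reverse residual edge)
No augmenting path remains; maximum flow = 22.
By max-flow min-cut, the minimum cut capacity equals the max flow.
In the residual graph, reachable from Hall: {Hall, C4}.
Min-cut edges: Hall→StairA (3), Hall→C5 (9), C4→C2 (10); capacity 3 + 9 + 10 = 22.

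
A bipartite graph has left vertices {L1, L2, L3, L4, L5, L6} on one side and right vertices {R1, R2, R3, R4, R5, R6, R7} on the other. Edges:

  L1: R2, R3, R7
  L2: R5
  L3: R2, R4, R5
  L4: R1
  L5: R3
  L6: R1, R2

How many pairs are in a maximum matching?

6

Unit-capacity flow: source→left, listed edges, right→sink; max matching = max flow.
Augmenting path L1→R2 (+1); matched 1.
Augmenting path L2→R5 (+1); matched 2.
Augmenting path L3→R4 (+1); matched 3.
Augmenting path L4→R1 (+1); matched 4.
Augmenting path L5→R3 (+1); matched 5.
Augmenting path L6→R2→L1→R7 (+1); matched 6.
No augmenting path remains; maximum matching = 6.
König certificate: {L1, L2, L3, L4, L5, L6} is a vertex cover of size 6 (every listed pair touches it), so no matching can be larger.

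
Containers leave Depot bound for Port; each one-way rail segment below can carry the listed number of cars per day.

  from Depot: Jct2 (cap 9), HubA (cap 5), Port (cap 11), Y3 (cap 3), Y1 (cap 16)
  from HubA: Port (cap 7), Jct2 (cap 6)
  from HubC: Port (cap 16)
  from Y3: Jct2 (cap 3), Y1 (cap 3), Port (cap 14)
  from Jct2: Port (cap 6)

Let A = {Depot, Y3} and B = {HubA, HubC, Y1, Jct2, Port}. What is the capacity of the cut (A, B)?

61

Edges leaving {Depot, Y3}: Depot→HubA (5), Depot→Y1 (16), Depot→Jct2 (9), Depot→Port (11), Y3→Y1 (3), Y3→Jct2 (3), Y3→Port (14).
Cut capacity = 5 + 16 + 9 + 11 + 3 + 3 + 14 = 61.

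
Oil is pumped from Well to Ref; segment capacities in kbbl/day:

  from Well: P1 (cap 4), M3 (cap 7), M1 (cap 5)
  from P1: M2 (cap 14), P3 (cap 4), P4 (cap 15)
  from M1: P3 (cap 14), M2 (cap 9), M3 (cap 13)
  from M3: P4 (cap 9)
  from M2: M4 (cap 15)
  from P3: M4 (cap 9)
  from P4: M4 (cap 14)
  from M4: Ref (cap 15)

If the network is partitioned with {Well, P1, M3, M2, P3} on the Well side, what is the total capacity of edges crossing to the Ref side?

53

Edges leaving {Well, P1, M3, M2, P3}: Well→M1 (5), P1→P4 (15), M3→P4 (9), M2→M4 (15), P3→M4 (9).
Cut capacity = 5 + 15 + 9 + 15 + 9 = 53.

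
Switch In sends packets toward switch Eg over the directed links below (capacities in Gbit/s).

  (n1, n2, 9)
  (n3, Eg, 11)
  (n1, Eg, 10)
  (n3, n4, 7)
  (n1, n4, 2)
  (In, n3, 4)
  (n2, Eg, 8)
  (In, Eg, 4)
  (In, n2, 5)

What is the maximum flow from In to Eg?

Augment In→Eg: bottleneck 4, flow now 4.
Augment In→n2→Eg: bottleneck 5, flow now 9.
Augment In→n3→Eg: bottleneck 4, flow now 13.
No augmenting path remains; maximum flow = 13.
In the residual graph, reachable from In: {In}.
Min-cut edges: In→n2 (5), In→n3 (4), In→Eg (4); capacity 5 + 4 + 4 = 13.
This cut is saturated, so no flow can exceed 13.

13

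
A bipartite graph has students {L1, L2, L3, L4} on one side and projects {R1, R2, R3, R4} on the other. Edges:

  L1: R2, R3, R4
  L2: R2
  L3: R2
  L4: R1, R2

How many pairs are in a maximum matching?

3

Unit-capacity flow: source→left, listed edges, right→sink; max matching = max flow.
Augmenting path L1→R2 (+1); matched 1.
Augmenting path L4→R1 (+1); matched 2.
Augmenting path L2→R2→L1→R3 (+1); matched 3.
No augmenting path remains; maximum matching = 3.
König certificate: {L1, L4, R2} is a vertex cover of size 3 (every listed pair touches it), so no matching can be larger.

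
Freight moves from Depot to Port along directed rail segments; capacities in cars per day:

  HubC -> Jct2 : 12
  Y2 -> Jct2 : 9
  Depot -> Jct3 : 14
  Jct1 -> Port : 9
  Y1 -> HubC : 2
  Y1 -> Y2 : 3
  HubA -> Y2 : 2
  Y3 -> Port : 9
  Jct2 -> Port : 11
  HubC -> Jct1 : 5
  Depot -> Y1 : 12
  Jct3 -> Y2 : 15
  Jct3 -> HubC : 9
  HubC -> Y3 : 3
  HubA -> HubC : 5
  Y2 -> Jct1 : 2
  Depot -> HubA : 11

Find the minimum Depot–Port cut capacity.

Augment Depot→Y1→Y2→Jct1→Port: bottleneck 2, flow now 2.
Augment Depot→Y1→Y2→Jct2→Port: bottleneck 1, flow now 3.
Augment Depot→Y1→HubC→Y3→Port: bottleneck 2, flow now 5.
Augment Depot→Jct3→Y2→Jct2→Port: bottleneck 8, flow now 13.
Augment Depot→Jct3→HubC→Y3→Port: bottleneck 1, flow now 14.
Augment Depot→Jct3→HubC→Jct1→Port: bottleneck 5, flow now 19.
Augment Depot→HubA→HubC→Jct2→Port: bottleneck 2, flow now 21.
No augmenting path remains; maximum flow = 21.
By max-flow min-cut, the minimum cut capacity equals the max flow.
In the residual graph, reachable from Depot: {Depot, Y1, Jct3, HubA, Y2, HubC, Jct2}.
Min-cut edges: Y2→Jct1 (2), HubC→Y3 (3), HubC→Jct1 (5), Jct2→Port (11); capacity 2 + 3 + 5 + 11 = 21.

21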